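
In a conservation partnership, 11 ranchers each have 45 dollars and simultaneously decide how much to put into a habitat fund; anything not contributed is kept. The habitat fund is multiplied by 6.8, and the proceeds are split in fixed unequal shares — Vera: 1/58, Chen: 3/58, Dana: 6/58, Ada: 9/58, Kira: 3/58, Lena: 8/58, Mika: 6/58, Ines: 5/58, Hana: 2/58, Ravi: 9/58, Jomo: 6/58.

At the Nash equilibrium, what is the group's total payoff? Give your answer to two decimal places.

Each unit j contributes comes back to j as 6.8 × (j's share), so j prefers to contribute only if that share exceeds 1/6.8 = 0.1471; otherwise keeping the unit dominates.
Ada and Ravi clear that bar, contributing 45 each; the remaining 9 contribute 0. Total contributed: 90.
The habitat fund pays out 6.8 × 90 = 612.00 in total (split across the unequal shares, but the aggregate is all that matters for the group sum).
The 9 free-riders keep 45 each, adding 405. Group total = 405 + 612.00 = 1017.00.

1017.00 dollars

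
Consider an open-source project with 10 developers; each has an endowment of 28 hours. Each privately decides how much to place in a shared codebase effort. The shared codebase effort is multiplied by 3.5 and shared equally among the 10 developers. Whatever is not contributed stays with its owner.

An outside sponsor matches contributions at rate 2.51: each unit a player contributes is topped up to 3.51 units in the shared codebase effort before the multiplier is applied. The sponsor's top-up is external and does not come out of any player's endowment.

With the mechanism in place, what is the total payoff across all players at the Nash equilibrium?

Under the mechanism each unit contributed yields 3.5 × 3.51 / 10 = 1.2285 back to its contributor per unit of net cost, which exceeds 1, making full contribution the dominant choice for everyone.
So the Nash equilibrium is full contribution by all 10; the group earns 3.5 × 3.51 × 280 = 3439.80.

3439.80 hours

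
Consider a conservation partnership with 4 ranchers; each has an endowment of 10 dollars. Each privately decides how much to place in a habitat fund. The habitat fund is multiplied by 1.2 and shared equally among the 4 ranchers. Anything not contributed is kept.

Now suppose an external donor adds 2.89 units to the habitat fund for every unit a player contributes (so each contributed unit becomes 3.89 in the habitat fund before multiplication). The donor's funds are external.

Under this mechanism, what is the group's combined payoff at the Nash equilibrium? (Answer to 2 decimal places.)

The effective private return per unit is now 1.2 × 3.89 / 4 = 1.1670 > 1, so every player's dominant strategy flips to full contribution.
So the Nash equilibrium is full contribution by all 4; the group earns 1.2 × 3.89 × 40 = 186.72.

186.72 dollars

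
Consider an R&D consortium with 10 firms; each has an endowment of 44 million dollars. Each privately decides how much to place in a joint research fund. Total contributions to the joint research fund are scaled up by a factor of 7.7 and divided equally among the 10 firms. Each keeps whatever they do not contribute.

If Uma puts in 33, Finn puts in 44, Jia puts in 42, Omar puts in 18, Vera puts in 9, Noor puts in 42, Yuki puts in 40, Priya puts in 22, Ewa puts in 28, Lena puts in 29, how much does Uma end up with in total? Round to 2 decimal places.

247.39 million dollars

Total contributed: 33 + 44 + 42 + 18 + 9 + 42 + 40 + 22 + 28 + 29 = 307.
Each receives 7.7 × 307 / 10 = 236.39 from the joint research fund.
Uma keeps 44 − 33 = 11, so Uma's payoff is 11 + 236.39 = 247.39.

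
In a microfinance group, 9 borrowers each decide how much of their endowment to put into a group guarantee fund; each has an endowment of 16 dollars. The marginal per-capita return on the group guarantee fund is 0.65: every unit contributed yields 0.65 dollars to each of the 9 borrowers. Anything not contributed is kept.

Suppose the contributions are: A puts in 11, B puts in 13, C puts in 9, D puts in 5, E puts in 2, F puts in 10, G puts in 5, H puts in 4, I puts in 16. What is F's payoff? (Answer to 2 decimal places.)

54.75 dollars

Total contributed: 11 + 13 + 9 + 5 + 2 + 10 + 5 + 4 + 16 = 75.
Each receives 0.65 × 75 = 48.75 from the group guarantee fund.
F keeps 16 − 10 = 6, so F's payoff is 6 + 48.75 = 54.75.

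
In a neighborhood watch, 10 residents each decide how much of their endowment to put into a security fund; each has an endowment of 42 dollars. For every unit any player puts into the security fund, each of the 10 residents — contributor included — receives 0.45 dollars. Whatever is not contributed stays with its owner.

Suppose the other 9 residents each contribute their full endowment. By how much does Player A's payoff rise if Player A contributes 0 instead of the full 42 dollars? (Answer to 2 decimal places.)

Switching from a contribution of 42 to 0 lets Player A keep an extra 42 dollars, but lowers the security fund by 42, which costs Player A their own share of that drop: 0.45 × 42 = 18.90.
Net gain = 42 − 18.90 = 23.10. The private return per contributed unit (0.45) is below 1, so free-riding is indeed the best response regardless of what the others do.

23.10 dollars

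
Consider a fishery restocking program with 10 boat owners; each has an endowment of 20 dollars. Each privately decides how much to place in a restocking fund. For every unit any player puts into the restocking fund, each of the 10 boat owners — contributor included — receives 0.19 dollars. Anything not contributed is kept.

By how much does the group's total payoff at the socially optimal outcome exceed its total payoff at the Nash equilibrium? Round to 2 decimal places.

180.00 dollars

The private return per contributed unit is 0.19 < 1, so contributing 0 is dominant for every player. At the Nash equilibrium everyone keeps their 20, and the group total is 10 × 20 = 200.
Each contributed unit returns 1.900 to the group as a whole (0.19 to each of 10 players), which exceeds 1, so the social optimum is full contribution: group total = 1.900 × 200 = 380.00.
Efficiency loss = 380.00 − 200 = 180.00.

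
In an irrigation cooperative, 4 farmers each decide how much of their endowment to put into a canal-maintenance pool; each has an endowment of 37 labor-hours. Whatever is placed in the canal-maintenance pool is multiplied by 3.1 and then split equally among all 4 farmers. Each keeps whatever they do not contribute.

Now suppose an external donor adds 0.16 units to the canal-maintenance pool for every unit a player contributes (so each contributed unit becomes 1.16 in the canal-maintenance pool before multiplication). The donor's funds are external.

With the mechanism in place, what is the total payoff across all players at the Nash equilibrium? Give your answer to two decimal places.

148.00 labor-hours

With the mechanism, a contributed unit returns 3.1 × 1.16 / 4 = 0.8990 per unit of net cost — still below 1 — so contributing 0 remains dominant for every player.
Everyone keeps their endowment and the group total is 4 × 37 = 148.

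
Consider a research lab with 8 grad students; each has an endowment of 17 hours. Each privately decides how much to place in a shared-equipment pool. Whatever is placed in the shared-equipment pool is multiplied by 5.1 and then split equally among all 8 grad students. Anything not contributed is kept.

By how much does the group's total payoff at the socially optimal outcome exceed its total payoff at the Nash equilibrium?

Each contributed unit returns 5.1/8 = 0.6375 to its contributor — below 1 — so contributing 0 is dominant for every player. At the Nash equilibrium everyone keeps their 17, and the group total is 8 × 17 = 136.
Each contributed unit returns 5.100 to the group as a whole (0.6375 to each of 8 players), which exceeds 1, so the social optimum is full contribution: group total = 5.100 × 136 = 693.60.
Efficiency loss = 693.60 − 136 = 557.60.

557.60 hours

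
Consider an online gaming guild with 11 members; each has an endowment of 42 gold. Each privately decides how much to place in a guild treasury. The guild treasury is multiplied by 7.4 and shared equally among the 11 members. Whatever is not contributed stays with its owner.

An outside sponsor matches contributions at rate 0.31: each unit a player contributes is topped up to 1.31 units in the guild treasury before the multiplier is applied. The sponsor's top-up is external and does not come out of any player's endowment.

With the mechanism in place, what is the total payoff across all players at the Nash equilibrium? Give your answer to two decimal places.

462.00 gold

With the mechanism, a contributed unit returns 7.4 × 1.31 / 11 = 0.8813 per unit of net cost — still below 1 — so contributing 0 remains dominant for every player.
Everyone keeps their endowment and the group total is 11 × 42 = 462.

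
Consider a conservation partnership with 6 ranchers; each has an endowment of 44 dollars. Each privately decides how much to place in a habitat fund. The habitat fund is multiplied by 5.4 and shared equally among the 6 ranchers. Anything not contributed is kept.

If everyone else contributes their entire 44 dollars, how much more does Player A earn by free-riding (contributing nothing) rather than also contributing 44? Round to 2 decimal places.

4.40 dollars

Switching from a contribution of 44 to 0 lets Player A keep an extra 44 dollars, but lowers the habitat fund by 44, which costs Player A their own share of that drop: 5.4/6 × 44 = 39.60.
Net gain = 44 − 39.60 = 4.40. The private return per contributed unit (0.9000) is below 1, so free-riding is indeed the best response regardless of what the others do.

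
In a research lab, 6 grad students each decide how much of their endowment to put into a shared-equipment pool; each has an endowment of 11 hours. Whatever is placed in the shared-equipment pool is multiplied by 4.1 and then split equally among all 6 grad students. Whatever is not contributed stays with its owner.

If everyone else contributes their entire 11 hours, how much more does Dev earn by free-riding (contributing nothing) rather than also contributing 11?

Switching from a contribution of 11 to 0 lets Dev keep an extra 11 hours, but lowers the shared-equipment pool by 11, which costs Dev their own share of that drop: 4.1/6 × 11 = 7.52.
Net gain = 11 − 7.52 = 3.48. The private return per contributed unit (0.6833) is below 1, so free-riding is indeed the best response regardless of what the others do.

3.48 hours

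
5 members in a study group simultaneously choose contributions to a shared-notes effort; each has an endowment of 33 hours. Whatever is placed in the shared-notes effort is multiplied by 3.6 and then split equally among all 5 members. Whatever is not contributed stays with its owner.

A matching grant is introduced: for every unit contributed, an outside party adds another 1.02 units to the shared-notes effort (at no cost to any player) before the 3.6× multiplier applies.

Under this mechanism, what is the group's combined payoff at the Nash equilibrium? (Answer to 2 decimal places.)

1199.88 hours

The effective private return per unit is now 3.6 × 2.02 / 5 = 1.4544 > 1, so every player's dominant strategy flips to full contribution.
At the Nash equilibrium everyone contributes 33. Group total payoff = 3.6 × 2.02 × 165 = 1199.88.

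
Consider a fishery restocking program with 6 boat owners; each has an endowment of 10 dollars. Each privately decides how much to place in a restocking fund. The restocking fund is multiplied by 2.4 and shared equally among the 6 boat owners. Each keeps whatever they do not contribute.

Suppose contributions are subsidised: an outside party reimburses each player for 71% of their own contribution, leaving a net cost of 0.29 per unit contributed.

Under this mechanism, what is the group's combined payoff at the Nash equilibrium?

With the mechanism, a contributed unit returns (2.4/6) / 0.29 = 1.3793 per unit of net cost to the contributor — now above 1 — so contributing fully is weakly dominant for every player.
At the Nash equilibrium everyone contributes 10. Group total payoff = 6 × (10 × 0.71 + 2.4 × 10) = 186.60.

186.60 dollars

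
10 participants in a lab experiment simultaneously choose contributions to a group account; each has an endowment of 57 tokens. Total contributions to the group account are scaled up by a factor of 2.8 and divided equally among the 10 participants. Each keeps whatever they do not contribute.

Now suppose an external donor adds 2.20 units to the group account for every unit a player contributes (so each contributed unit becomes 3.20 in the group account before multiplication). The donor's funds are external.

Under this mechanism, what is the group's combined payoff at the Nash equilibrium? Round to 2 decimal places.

570.00 tokens

Even with the mechanism, each unit contributed returns only 2.8 × 3.20 / 10 = 0.8960 per unit of net cost, so contributing nothing is still dominant.
At the Nash equilibrium no one contributes; group total payoff = 10 × 57 = 570.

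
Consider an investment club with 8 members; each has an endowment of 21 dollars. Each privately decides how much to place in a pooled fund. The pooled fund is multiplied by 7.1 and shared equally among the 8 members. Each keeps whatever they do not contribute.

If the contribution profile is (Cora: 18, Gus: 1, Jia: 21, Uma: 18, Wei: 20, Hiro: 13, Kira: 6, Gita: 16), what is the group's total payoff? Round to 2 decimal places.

Total contributed: 18 + 1 + 21 + 18 + 20 + 13 + 6 + 16 = 113; total kept: 8 × 21 − 113 = 55.
The pooled fund pays out 7.1 × 113 = 802.30 in aggregate.
Group total = 55 + 802.30 = 857.30.

857.30 dollars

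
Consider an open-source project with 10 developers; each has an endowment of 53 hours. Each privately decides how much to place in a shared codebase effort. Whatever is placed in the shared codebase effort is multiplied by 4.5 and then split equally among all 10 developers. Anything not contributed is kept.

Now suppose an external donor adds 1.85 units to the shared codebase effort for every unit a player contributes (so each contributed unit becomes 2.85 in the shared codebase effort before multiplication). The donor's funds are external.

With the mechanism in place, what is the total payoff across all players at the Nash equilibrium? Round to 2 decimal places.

The effective private return per unit is now 4.5 × 2.85 / 10 = 1.2825 > 1, so every player's dominant strategy flips to full contribution.
At the Nash equilibrium everyone contributes 53. Group total payoff = 4.5 × 2.85 × 530 = 6797.25.

6797.25 hours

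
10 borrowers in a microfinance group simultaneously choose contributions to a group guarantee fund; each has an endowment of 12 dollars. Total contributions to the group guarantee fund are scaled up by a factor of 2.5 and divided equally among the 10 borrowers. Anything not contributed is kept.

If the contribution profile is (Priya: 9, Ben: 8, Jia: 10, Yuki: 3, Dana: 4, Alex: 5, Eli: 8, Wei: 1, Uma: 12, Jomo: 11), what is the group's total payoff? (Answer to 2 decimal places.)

Total contributed: 9 + 8 + 10 + 3 + 4 + 5 + 8 + 1 + 12 + 11 = 71; total kept: 10 × 12 − 71 = 49.
The group guarantee fund pays out 2.5 × 71 = 177.50 in aggregate.
Group total = 49 + 177.50 = 226.50.

226.50 dollars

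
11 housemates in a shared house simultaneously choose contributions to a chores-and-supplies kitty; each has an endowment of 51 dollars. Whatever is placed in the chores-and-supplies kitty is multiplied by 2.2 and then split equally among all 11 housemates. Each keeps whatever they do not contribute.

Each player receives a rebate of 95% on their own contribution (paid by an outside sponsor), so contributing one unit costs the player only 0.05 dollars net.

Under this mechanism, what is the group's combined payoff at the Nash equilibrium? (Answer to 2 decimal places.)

1767.15 dollars

The effective private return per unit is now (2.2/11) / 0.05 = 4.0000 > 1, so every player's dominant strategy flips to full contribution.
At the Nash equilibrium everyone contributes 51. Group total payoff = 11 × (51 × 0.95 + 2.2 × 51) = 1767.15.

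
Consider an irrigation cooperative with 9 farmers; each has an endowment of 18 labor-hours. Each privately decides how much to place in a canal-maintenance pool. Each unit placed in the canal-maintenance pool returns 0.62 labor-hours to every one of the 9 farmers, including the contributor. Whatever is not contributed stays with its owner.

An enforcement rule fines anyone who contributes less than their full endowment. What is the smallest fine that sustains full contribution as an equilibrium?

Given the others contribute fully, the best deviation is to contribute 0 (any partial contribution still incurs the fine and gives up units whose private return 0.62 is below 1).
Deviating from 18 to 0 saves 18 labor-hours but forfeits the deviator's share of the drop in the canal-maintenance pool: 0.62 × 18 = 11.16.
So the deviation gain is 18 − 11.16 = 6.84, and the fine must be at least 6.84 labor-hours to wipe it out.

6.84 labor-hours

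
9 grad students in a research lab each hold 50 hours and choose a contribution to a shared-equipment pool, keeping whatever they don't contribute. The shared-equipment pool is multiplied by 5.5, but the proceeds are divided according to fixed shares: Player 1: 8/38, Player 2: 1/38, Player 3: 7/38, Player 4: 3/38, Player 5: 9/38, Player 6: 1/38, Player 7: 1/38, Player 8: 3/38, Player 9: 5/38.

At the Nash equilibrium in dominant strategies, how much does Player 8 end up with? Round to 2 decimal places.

Each unit j contributes comes back to j as 5.5 × (j's share), so j prefers to contribute only if that share exceeds 1/5.5 = 0.1818; otherwise keeping the unit dominates.
The shares above 0.1818 belong to Player 1, Player 3 and Player 5, contributing 50 each; the remaining 6 contribute 0. Total contributed: 150.
Player 8 keeps 50 and receives 5.5 × 150 × 3/38 = 65.13 from the shared-equipment pool, for a payoff of 115.13.

115.13 hours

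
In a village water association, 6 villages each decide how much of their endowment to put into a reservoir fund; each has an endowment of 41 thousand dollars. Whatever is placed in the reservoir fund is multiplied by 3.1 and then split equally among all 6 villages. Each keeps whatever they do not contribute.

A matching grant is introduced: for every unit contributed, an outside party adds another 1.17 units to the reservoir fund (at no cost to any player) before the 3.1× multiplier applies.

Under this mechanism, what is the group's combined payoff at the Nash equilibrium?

Under the mechanism each unit contributed yields 3.1 × 2.17 / 6 = 1.1212 back to its contributor per unit of net cost, which exceeds 1, making full contribution the dominant choice for everyone.
At the Nash equilibrium everyone contributes 41. Group total payoff = 3.1 × 2.17 × 246 = 1654.84.

1654.84 thousand dollars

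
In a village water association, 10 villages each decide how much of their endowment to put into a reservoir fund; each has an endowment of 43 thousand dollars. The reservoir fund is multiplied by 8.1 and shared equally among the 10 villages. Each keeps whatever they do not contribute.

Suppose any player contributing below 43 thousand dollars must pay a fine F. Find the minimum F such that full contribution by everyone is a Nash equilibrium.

Given the others contribute fully, the best deviation is to contribute 0 (any partial contribution still incurs the fine and gives up units whose private return 0.8100 is below 1).
Deviating from 43 to 0 saves 43 thousand dollars but forfeits the deviator's share of the drop in the reservoir fund: 8.1/10 × 43 = 34.83.
So the deviation gain is 43 − 34.83 = 8.17, and the fine must be at least 8.17 thousand dollars to wipe it out.

8.17 thousand dollars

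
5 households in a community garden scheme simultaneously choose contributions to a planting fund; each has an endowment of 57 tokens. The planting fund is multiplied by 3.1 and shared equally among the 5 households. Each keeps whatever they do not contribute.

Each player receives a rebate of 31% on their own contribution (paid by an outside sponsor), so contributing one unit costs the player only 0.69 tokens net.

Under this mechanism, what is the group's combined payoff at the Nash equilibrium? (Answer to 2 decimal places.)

The effective private return is (3.1/5) / 0.69 = 0.8986, which is still under 1, so the mechanism doesn't change anyone's dominant strategy: zero contribution.
Everyone keeps their endowment and the group total is 5 × 57 = 285.

285.00 tokens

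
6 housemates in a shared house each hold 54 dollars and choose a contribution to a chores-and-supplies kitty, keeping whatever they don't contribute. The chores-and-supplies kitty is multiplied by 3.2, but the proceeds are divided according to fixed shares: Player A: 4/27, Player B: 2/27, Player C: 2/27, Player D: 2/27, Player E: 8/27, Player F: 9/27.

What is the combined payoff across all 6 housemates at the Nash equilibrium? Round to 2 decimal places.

A player with share s gets back 3.2·s per unit contributed, so full contribution is dominant for anyone with s > 1/3.2 = 0.3125 and zero contribution is dominant for anyone below.
The only share above 0.3125 is Player F's 9/27, contributing 54; the remaining 5 contribute 0. Total contributed: 54.
The chores-and-supplies kitty pays out 3.2 × 54 = 172.80 in total (split across the unequal shares, but the aggregate is all that matters for the group sum).
The 5 free-riders keep 54 each, adding 270. Group total = 270 + 172.80 = 442.80.

442.80 dollars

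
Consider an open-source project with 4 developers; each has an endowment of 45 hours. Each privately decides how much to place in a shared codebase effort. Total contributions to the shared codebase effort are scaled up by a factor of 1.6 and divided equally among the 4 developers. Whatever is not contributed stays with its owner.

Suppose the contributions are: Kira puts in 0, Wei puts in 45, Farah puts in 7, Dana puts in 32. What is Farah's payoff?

71.60 hours

Total contributed: 0 + 45 + 7 + 32 = 84.
Each receives 1.6 × 84 / 4 = 33.60 from the shared codebase effort.
Farah keeps 45 − 7 = 38, so Farah's payoff is 38 + 33.60 = 71.60.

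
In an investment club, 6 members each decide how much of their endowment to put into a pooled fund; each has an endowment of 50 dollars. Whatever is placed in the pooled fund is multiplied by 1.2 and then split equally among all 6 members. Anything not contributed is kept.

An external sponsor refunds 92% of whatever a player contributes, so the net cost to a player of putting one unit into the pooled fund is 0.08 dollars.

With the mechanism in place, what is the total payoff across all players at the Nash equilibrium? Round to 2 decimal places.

636.00 dollars

Under the mechanism each unit contributed yields (1.2/6) / 0.08 = 2.5000 back to its contributor per unit of net cost, which exceeds 1, making full contribution the dominant choice for everyone.
At the Nash equilibrium everyone contributes 50. Group total payoff = 6 × (50 × 0.92 + 1.2 × 50) = 636.00.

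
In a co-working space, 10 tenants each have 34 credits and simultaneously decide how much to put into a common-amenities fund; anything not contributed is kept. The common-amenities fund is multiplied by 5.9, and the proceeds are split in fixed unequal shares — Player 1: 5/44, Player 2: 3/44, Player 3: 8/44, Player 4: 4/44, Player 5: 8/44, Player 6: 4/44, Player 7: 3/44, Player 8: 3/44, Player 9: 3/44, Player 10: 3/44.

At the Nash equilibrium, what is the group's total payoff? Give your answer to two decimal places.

Each unit j contributes comes back to j as 5.9 × (j's share), so j prefers to contribute only if that share exceeds 1/5.9 = 0.1695; otherwise keeping the unit dominates.
Player 3 and Player 5 are above the threshold, contributing 34 each; the remaining 8 contribute 0. Total contributed: 68.
The common-amenities fund pays out 5.9 × 68 = 401.20 in total (split across the unequal shares, but the aggregate is all that matters for the group sum).
The 8 free-riders keep 34 each, adding 272. Group total = 272 + 401.20 = 673.20.

673.20 credits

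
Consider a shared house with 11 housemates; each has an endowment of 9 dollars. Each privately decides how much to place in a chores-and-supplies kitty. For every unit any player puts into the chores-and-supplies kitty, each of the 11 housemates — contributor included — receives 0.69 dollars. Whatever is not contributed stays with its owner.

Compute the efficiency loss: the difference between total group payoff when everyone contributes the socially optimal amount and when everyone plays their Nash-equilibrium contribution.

The private return per contributed unit is 0.69 < 1, so contributing 0 is dominant for every player. At the Nash equilibrium everyone keeps their 9, and the group total is 11 × 9 = 99.
Each contributed unit returns 7.590 to the group as a whole (0.69 to each of 11 players), which exceeds 1, so the social optimum is full contribution: group total = 7.590 × 99 = 751.41.
Efficiency loss = 751.41 − 99 = 652.41.

652.41 dollars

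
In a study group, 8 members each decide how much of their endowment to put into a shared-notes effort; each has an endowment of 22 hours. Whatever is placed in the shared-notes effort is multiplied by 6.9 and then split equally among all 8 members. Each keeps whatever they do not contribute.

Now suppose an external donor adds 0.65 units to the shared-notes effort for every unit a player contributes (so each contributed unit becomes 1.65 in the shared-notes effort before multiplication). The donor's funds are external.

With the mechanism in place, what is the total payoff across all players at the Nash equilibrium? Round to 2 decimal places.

With the mechanism, a contributed unit returns 6.9 × 1.65 / 8 = 1.4231 per unit of net cost to the contributor — now above 1 — so contributing fully is weakly dominant for every player.
So the Nash equilibrium is full contribution by all 8; the group earns 6.9 × 1.65 × 176 = 2003.76.

2003.76 hours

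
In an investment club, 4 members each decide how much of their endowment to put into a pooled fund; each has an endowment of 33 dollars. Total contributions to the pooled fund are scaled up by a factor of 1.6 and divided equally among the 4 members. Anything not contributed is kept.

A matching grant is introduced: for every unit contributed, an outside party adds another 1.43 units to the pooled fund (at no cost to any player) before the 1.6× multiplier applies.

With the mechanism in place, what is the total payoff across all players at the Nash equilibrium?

Even with the mechanism, each unit contributed returns only 1.6 × 2.43 / 4 = 0.9720 per unit of net cost, so contributing nothing is still dominant.
Everyone keeps their endowment and the group total is 4 × 33 = 132.

132.00 dollars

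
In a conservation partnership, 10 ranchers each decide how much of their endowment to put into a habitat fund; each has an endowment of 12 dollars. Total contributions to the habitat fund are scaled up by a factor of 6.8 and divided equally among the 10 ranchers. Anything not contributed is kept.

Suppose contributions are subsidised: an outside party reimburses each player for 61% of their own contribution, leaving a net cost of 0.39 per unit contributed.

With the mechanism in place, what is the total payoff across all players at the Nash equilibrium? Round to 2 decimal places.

The effective private return per unit is now (6.8/10) / 0.39 = 1.7436 > 1, so every player's dominant strategy flips to full contribution.
At the Nash equilibrium everyone contributes 12. Group total payoff = 10 × (12 × 0.61 + 6.8 × 12) = 889.20.

889.20 dollars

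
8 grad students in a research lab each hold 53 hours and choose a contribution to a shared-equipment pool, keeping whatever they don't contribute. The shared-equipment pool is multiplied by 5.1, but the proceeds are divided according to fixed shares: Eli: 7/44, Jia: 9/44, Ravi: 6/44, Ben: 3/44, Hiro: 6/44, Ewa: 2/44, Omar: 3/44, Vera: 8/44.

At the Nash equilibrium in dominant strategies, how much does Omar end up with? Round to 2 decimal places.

71.43 hours

For player j, contributing a unit is worthwhile iff 5.1 × (j's share) ≥ 1, i.e. iff j's share is at least 0.1961.
The only share above 0.1961 is Jia's 9/44, contributing 53; the remaining 7 contribute 0. Total contributed: 53.
Omar keeps 53 and receives 5.1 × 53 × 3/44 = 18.43 from the shared-equipment pool, for a payoff of 71.43.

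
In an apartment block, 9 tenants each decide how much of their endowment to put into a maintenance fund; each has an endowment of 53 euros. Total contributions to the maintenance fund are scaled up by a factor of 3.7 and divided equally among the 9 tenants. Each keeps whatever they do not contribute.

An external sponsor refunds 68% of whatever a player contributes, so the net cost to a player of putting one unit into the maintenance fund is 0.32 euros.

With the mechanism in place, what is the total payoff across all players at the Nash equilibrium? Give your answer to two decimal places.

With the mechanism, a contributed unit returns (3.7/9) / 0.32 = 1.2847 per unit of net cost to the contributor — now above 1 — so contributing fully is weakly dominant for every player.
At the Nash equilibrium everyone contributes 53. Group total payoff = 9 × (53 × 0.68 + 3.7 × 53) = 2089.26.

2089.26 euros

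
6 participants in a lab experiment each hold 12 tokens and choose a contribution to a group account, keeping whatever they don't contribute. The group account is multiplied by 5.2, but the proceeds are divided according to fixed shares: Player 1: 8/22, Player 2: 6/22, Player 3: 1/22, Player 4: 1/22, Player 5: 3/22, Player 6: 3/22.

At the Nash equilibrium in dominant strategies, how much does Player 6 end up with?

For player j, contributing a unit is worthwhile iff 5.2 × (j's share) ≥ 1, i.e. iff j's share is at least 0.1923.
Player 1 and Player 2 are above the threshold, contributing 12 each; the remaining 4 contribute 0. Total contributed: 24.
Player 6 keeps 12 and receives 5.2 × 24 × 3/22 = 17.02 from the group account, for a payoff of 29.02.

29.02 tokens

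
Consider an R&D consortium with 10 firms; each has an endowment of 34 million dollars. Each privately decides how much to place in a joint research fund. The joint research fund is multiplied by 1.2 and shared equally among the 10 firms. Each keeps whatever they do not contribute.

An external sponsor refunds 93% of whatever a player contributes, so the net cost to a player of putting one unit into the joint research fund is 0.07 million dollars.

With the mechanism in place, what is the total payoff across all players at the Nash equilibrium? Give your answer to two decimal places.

The effective private return per unit is now (1.2/10) / 0.07 = 1.7143 > 1, so every player's dominant strategy flips to full contribution.
So the Nash equilibrium is full contribution by all 10; the group earns 10 × (34 × 0.93 + 1.2 × 34) = 724.20.

724.20 million dollars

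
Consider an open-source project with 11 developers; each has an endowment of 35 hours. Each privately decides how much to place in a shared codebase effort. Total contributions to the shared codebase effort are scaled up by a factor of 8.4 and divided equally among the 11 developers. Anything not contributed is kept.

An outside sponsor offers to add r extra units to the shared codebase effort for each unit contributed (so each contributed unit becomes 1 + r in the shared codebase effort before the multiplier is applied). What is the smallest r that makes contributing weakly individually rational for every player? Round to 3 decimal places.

0.310

With matching at rate r, one contributed unit becomes (1 + r) in the shared codebase effort and returns 8.4 × (1 + r) / 11 to the contributor.
Setting this equal to 1: 1 + r = 11/8.4 = 1.3095.
So the minimum matching rate is r = 1.3095 − 1 = 0.310.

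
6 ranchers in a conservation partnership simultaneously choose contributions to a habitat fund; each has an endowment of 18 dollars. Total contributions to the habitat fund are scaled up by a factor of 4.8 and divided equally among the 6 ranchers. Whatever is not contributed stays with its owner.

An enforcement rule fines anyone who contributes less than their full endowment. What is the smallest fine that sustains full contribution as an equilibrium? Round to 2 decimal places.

3.60 dollars

Given the others contribute fully, the best deviation is to contribute 0 (any partial contribution still incurs the fine and gives up units whose private return 0.8000 is below 1).
Deviating from 18 to 0 saves 18 dollars but forfeits the deviator's share of the drop in the habitat fund: 4.8/6 × 18 = 14.40.
So the deviation gain is 18 − 14.40 = 3.60, and the fine must be at least 3.60 dollars to wipe it out.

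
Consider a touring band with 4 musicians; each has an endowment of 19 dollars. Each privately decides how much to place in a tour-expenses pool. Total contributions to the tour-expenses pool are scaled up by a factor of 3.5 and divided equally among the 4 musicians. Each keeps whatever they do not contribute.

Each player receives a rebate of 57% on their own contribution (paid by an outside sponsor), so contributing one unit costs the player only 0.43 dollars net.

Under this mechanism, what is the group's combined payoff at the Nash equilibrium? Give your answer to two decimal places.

309.32 dollars

Under the mechanism each unit contributed yields (3.5/4) / 0.43 = 2.0349 back to its contributor per unit of net cost, which exceeds 1, making full contribution the dominant choice for everyone.
At the Nash equilibrium everyone contributes 19. Group total payoff = 4 × (19 × 0.57 + 3.5 × 19) = 309.32.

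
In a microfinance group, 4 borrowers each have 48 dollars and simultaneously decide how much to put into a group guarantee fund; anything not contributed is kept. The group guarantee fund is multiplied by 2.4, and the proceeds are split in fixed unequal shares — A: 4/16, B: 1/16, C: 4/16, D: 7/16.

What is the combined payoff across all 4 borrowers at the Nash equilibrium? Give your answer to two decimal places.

259.20 dollars

A player with share s gets back 2.4·s per unit contributed, so full contribution is dominant for anyone with s > 1/2.4 = 0.4167 and zero contribution is dominant for anyone below.
The only share above 0.4167 is D's 7/16, contributing 48; the remaining 3 contribute 0. Total contributed: 48.
The group guarantee fund pays out 2.4 × 48 = 115.20 in total (split across the unequal shares, but the aggregate is all that matters for the group sum).
The 3 free-riders keep 48 each, adding 144. Group total = 144 + 115.20 = 259.20.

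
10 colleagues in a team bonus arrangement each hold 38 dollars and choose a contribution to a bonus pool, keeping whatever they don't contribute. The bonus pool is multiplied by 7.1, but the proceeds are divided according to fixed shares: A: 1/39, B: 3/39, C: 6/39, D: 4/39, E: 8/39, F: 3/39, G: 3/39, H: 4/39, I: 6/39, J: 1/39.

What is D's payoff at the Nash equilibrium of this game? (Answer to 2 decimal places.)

121.02 dollars

For player j, contributing a unit is worthwhile iff 7.1 × (j's share) ≥ 1, i.e. iff j's share is at least 0.1408.
The shares above 0.1408 belong to C, E and I, contributing 38 each; the remaining 7 contribute 0. Total contributed: 114.
D keeps 38 and receives 7.1 × 114 × 4/39 = 83.02 from the bonus pool, for a payoff of 121.02.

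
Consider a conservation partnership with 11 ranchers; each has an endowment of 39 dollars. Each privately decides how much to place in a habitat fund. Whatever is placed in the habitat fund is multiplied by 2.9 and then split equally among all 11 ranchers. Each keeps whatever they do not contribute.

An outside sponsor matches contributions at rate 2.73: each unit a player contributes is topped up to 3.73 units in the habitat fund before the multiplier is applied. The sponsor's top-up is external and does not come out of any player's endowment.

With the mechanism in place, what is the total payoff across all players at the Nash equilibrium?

Even with the mechanism, each unit contributed returns only 2.9 × 3.73 / 11 = 0.9834 per unit of net cost, so contributing nothing is still dominant.
Everyone keeps their endowment and the group total is 11 × 39 = 429.

429.00 dollars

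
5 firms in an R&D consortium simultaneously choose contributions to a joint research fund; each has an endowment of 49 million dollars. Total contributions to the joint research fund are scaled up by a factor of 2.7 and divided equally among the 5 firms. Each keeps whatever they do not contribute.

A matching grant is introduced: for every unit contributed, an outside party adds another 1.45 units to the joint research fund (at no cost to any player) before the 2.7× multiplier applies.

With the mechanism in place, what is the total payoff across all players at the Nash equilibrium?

Under the mechanism each unit contributed yields 2.7 × 2.45 / 5 = 1.3230 back to its contributor per unit of net cost, which exceeds 1, making full contribution the dominant choice for everyone.
At the Nash equilibrium everyone contributes 49. Group total payoff = 2.7 × 2.45 × 245 = 1620.68.

1620.68 million dollars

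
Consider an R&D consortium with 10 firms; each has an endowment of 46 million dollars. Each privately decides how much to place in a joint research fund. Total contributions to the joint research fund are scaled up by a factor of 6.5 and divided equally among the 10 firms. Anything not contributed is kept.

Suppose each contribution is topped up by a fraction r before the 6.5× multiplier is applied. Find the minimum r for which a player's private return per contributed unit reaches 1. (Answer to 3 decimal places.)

0.538

With matching at rate r, one contributed unit becomes (1 + r) in the joint research fund and returns 6.5 × (1 + r) / 10 to the contributor.
Setting this equal to 1: 1 + r = 10/6.5 = 1.5385.
So the minimum matching rate is r = 1.5385 − 1 = 0.538.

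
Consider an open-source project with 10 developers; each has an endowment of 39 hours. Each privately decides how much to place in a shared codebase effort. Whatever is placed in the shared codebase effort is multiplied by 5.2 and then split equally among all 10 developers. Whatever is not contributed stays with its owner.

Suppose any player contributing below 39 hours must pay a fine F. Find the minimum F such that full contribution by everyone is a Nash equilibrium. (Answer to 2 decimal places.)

18.72 hours

Given the others contribute fully, the best deviation is to contribute 0 (any partial contribution still incurs the fine and gives up units whose private return 0.5200 is below 1).
Deviating from 39 to 0 saves 39 hours but forfeits the deviator's share of the drop in the shared codebase effort: 5.2/10 × 39 = 20.28.
So the deviation gain is 39 − 20.28 = 18.72, and the fine must be at least 18.72 hours to wipe it out.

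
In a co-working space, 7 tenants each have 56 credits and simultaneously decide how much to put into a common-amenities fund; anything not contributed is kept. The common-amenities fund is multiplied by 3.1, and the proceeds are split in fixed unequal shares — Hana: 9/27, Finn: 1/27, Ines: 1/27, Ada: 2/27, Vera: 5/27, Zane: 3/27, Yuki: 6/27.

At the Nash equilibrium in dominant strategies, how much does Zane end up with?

75.29 credits

A player with share s gets back 3.1·s per unit contributed, so full contribution is dominant for anyone with s > 1/3.1 = 0.3226 and zero contribution is dominant for anyone below.
The only share above 0.3226 is Hana's 9/27, contributing 56; the remaining 6 contribute 0. Total contributed: 56.
Zane keeps 56 and receives 3.1 × 56 × 3/27 = 19.29 from the common-amenities fund, for a payoff of 75.29.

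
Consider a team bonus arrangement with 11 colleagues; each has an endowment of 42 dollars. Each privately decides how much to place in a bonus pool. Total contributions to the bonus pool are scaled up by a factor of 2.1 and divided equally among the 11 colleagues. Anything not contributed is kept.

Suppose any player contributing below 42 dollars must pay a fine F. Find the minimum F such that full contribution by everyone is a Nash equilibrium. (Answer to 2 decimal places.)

Given the others contribute fully, the best deviation is to contribute 0 (any partial contribution still incurs the fine and gives up units whose private return 0.1909 is below 1).
Deviating from 42 to 0 saves 42 dollars but forfeits the deviator's share of the drop in the bonus pool: 2.1/11 × 42 = 8.02.
So the deviation gain is 42 − 8.02 = 33.98, and the fine must be at least 33.98 dollars to wipe it out.

33.98 dollars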